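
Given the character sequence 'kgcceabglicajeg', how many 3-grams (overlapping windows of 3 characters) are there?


String 'kgcceabglicajeg' has length L = 15.
Number of overlapping n-grams = L - n + 1
Substituting: 15 - 3 + 1 = 13

13


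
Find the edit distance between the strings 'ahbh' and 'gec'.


Building DP table for s1='ahbh' (len 4) and s2='gec' (len 3):
       g  e  c
    0  1  2  3
  a 1  1  2  3
  h 2  2  2  3
  b 3  3  3  3
  h 4  4  4  4
Edit distance = dp[4][3] = 4

4


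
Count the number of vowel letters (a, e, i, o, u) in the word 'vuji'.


Scanning each character of 'vuji':
  Position 1: 'v' -> consonant (running count: 0)
  Position 2: 'u' -> vowel (running count: 1)
  Position 3: 'j' -> consonant (running count: 1)
  Position 4: 'i' -> vowel (running count: 2)
Total vowels: 2

2


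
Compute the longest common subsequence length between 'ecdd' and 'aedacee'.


DP table for LCS of 'ecdd' and 'aedacee':
       a  e  d  a  c  e  e
    0  0  0  0  0  0  0  0
  e 0  0  1  1  1  1  1  1
  c 0  0  1  1  1  2  2  2
  d 0  0  1  2  2  2  2  2
  d 0  0  1  2  2  2  2  2
LCS: 'ec'
LCS length = 2

2


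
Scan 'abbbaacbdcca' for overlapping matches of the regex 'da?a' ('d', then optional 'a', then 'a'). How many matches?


Pattern: da?a means 'd', then optional 'a', then 'a'.
Scanning 'abbbaacbdcca' position-by-position:
  Pos 0: window 'abb' -> no
  Pos 1: window 'bbb' -> no
  Pos 2: window 'bba' -> no
  Pos 3: window 'baa' -> no
  Pos 4: window 'aac' -> no
  Pos 5: window 'acb' -> no
  Pos 6: window 'cbd' -> no
  Pos 7: window 'bdc' -> no
  Pos 8: window 'dcc' -> no
  Pos 9: window 'cca' -> no
  Pos 10: window 'ca' -> no
  Pos 11: window 'a' -> no
Total matches: 0

0


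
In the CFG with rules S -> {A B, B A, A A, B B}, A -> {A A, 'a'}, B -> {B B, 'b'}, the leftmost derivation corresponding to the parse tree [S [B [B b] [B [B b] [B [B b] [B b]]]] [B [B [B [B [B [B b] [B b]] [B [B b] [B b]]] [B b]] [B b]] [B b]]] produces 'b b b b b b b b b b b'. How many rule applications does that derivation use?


Every bracketed nonterminal node [X ...] in the tree is produced by exactly one rule application.
Reading the tree off as a leftmost derivation:
  Step 1: S  =>  B B   (applied S -> B B)
  Step 2: B B  =>  B B B   (applied B -> B B)
  Step 3: B B B  =>  b B B   (applied B -> b)
  Step 4: b B B  =>  b B B B   (applied B -> B B)
  Step 5: b B B B  =>  b b B B   (applied B -> b)
  Step 6: b b B B  =>  b b B B B   (applied B -> B B)
  Step 7: b b B B B  =>  b b b B B   (applied B -> b)
  Step 8: b b b B B  =>  b b b b B   (applied B -> b)
  Step 9: b b b b B  =>  b b b b B B   (applied B -> B B)
  Step 10: b b b b B B  =>  b b b b B B B   (applied B -> B B)
  Step 11: b b b b B B B  =>  b b b b B B B B   (applied B -> B B)
  Step 12: b b b b B B B B  =>  b b b b B B B B B   (applied B -> B B)
  Step 13: b b b b B B B B B  =>  b b b b B B B B B B   (applied B -> B B)
  Step 14: b b b b B B B B B B  =>  b b b b b B B B B B   (applied B -> b)
  Step 15: b b b b b B B B B B  =>  b b b b b b B B B B   (applied B -> b)
  Step 16: b b b b b b B B B B  =>  b b b b b b B B B B B   (applied B -> B B)
  Step 17: b b b b b b B B B B B  =>  b b b b b b b B B B B   (applied B -> b)
  Step 18: b b b b b b b B B B B  =>  b b b b b b b b B B B   (applied B -> b)
  Step 19: b b b b b b b b B B B  =>  b b b b b b b b b B B   (applied B -> b)
  Step 20: b b b b b b b b b B B  =>  b b b b b b b b b b B   (applied B -> b)
  Step 21: b b b b b b b b b b B  =>  b b b b b b b b b b b   (applied B -> b)
Final yield: b b b b b b b b b b b
Total rewrite steps: 21

21


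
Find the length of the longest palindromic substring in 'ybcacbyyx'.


Scanning 'ybcacbyyx' for palindromic substrings.
Substring at positions 0-6: 'ybcacby'.
Check: reverse('ybcacby') = 'ybcacby' -> palindrome confirmed.
Neighbouring characters ('-' / 'y') break symmetry, so it cannot extend further.
No longer palindromic substring exists; longest length = 7

7


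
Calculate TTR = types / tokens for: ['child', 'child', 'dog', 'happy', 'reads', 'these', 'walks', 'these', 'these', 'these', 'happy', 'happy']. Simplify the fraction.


Tokens: 12
Unique types: ('child', 'dog', 'happy', 'reads', 'these', 'walks') = 6
TTR = 6/12
Simplify: divide both by 6 -> 1/2
TTR = 1/2

1/2


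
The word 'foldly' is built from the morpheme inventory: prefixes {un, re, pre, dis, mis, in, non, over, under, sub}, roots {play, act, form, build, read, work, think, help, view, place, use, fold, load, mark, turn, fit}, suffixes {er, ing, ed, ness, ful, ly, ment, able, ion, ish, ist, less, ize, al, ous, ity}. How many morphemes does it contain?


Segmenting 'foldly' against the inventory:
  'fold' -> root (morpheme 1)
  'ly' -> suffix (morpheme 2)
Total morphemes: 2

2


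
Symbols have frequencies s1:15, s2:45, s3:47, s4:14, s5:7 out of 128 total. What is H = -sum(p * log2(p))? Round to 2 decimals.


Computing entropy H = -sum(p_i * log2(p_i)):
  s1: p = 15/128 = 0.1172, -p*log2(p) = 0.3625
  s2: p = 45/128 = 0.3516, -p*log2(p) = 0.5302
  s3: p = 47/128 = 0.3672, -p*log2(p) = 0.5307
  s4: p = 14/128 = 0.1094, -p*log2(p) = 0.3492
  s5: p = 7/128 = 0.0547, -p*log2(p) = 0.2293
H = sum of terms = 2.0019
Rounded to 2 decimals: 2.00

2.00


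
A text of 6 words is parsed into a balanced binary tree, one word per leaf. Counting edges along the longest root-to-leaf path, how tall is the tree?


In a balanced binary tree with n leaves the deepest leaf is ceil(log2(n)) edges below the root.
log2(6) = 2.5850
ceil(2.5850) = 3
height (edges) = 3

3


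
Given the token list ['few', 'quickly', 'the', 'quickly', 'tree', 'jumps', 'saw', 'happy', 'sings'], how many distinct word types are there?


Listing all tokens and tracking unique types:
  Token 1: 'few' -> NEW (unique so far: 1)
  Token 2: 'quickly' -> NEW (unique so far: 2)
  Token 3: 'the' -> NEW (unique so far: 3)
  Token 4: 'quickly' -> duplicate (unique so far: 3)
  Token 5: 'tree' -> NEW (unique so far: 4)
  Token 6: 'jumps' -> NEW (unique so far: 5)
  Token 7: 'saw' -> NEW (unique so far: 6)
  Token 8: 'happy' -> NEW (unique so far: 7)
  Token 9: 'sings' -> NEW (unique so far: 8)
Unique types: ('few', 'happy', 'jumps', 'quickly', 'saw', 'sings', 'the', 'tree')
Vocabulary size: 8

8


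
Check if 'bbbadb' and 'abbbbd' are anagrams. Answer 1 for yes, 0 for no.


Sort characters of 'bbbadb': 'abbbbd'
Sort characters of 'abbbbd': 'abbbbd'
Sorted forms match -> they ARE anagrams
Result: 1

1


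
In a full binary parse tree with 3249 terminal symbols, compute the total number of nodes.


Leaf nodes (terminals): 3249
Internal nodes = n - 1 = 3249 - 1 = 3248
Total = leaves + internal = 3249 + 3248 = 6497

6497


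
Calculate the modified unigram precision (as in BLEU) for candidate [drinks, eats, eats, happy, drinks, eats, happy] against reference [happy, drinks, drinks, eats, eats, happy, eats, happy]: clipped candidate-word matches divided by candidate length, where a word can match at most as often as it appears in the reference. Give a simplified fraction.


Reference word counts: {'drinks': 2, 'eats': 3, 'happy': 3}
Checking each candidate word (with clipping):
  'drinks' -> in reference (ref count 2, used 1/2) -> match (matches: 1)
  'eats' -> in reference (ref count 3, used 1/3) -> match (matches: 2)
  'eats' -> in reference (ref count 3, used 2/3) -> match (matches: 3)
  'happy' -> in reference (ref count 3, used 1/3) -> match (matches: 4)
  'drinks' -> in reference (ref count 2, used 2/2) -> match (matches: 5)
  'eats' -> in reference (ref count 3, used 3/3) -> match (matches: 6)
  'happy' -> in reference (ref count 3, used 2/3) -> match (matches: 7)
Clipped matches: 7, Candidate length: 7
Precision = 7/7 = 1

1


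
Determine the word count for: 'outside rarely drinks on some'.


Counting words by splitting on spaces:
  Word 1: 'outside'
  Word 2: 'rarely'
  Word 3: 'drinks'
  Word 4: 'on'
  Word 5: 'some'
Total words: 5

5


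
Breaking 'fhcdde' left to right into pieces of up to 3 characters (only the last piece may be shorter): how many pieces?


'fhcdde' has 6 characters.
Chunking with max size 3:
  Chunk 1: 'fhc' (positions 0-2)
  Chunk 2: 'dde' (positions 3-5)
Total chunks: ceil(6 / 3) = 2

2


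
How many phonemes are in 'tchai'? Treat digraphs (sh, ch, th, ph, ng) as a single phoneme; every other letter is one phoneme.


Parsing 'tchai' greedily, digraphs first:
  't' -> consonant phoneme (phonemes so far: 1)
  'ch' -> digraph (1 consonant phoneme) (phonemes so far: 2)
  'a' -> vowel phoneme (phonemes so far: 3)
  'i' -> vowel phoneme (phonemes so far: 4)
Total phonemes: 4

4


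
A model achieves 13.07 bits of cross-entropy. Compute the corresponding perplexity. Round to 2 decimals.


Perplexity formula: PP = 2^H
H = 13.07
PP = 2^13.07
Decompose: 2^13.07 = 2^13 * 2^0.07
2^13 = 8192, 2^0.07 ~ 1.0497167
PP ~ 8192 * 1.0497167 = 8599.2792064
Rounded to 2 decimals: 8599.28

8599.28


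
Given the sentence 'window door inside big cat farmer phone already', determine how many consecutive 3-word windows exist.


Word trigrams from [8] words:
  Trigram 1: (window door inside)
  Trigram 2: (door inside big)
  Trigram 3: (inside big cat)
  Trigram 4: (big cat farmer)
  Trigram 5: (cat farmer phone)
  Trigram 6: (farmer phone already)
Total word trigrams: 8 - 2 = 6

6


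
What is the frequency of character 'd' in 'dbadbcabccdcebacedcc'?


Scanning 'dbadbcabccdcebacedcc' for 'd':
  Position 0: 'd' -> MATCH (count: 1)
  Position 3: 'd' -> MATCH (count: 2)
  Position 10: 'd' -> MATCH (count: 3)
  Position 17: 'd' -> MATCH (count: 4)
Total occurrences of 'd': 4

4


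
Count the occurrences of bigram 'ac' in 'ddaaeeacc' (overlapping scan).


Scanning 'ddaaeeacc' for bigram 'ac':
  Position 0: 'dd' -> no
  Position 1: 'da' -> no
  Position 2: 'aa' -> no
  Position 3: 'ae' -> no
  Position 4: 'ee' -> no
  Position 5: 'ea' -> no
  Position 6: 'ac' -> MATCH
  Position 7: 'cc' -> no
Total matches: 1

1


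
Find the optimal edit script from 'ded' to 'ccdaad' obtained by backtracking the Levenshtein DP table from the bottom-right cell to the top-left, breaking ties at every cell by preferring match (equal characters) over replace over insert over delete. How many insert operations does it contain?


Edit distance = 4. Backtracking from cell (3, 6) with preference match > replace > insert > delete,
then listing the resulting alignment 'ded' -> 'ccdaad' left to right:
  Step 1: insert 'c' [insertion #1]
  Step 2: insert 'c' [insertion #2]
  Step 3: keep 'd'
  Step 4: insert 'a' [insertion #3]
  Step 5: replace e->a
  Step 6: keep 'd'
Total insertions: 3

3


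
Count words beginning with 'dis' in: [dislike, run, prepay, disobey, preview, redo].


Checking each word for prefix 'dis':
  'dislike' -> YES, starts with 'dis' (count: 1)
  'run' -> no (count: 1)
  'prepay' -> no (count: 1)
  'disobey' -> YES, starts with 'dis' (count: 2)
  'preview' -> no (count: 2)
  'redo' -> no (count: 2)
Total with prefix 'dis': 2

2


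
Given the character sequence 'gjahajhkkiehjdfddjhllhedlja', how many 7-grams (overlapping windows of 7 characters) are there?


String 'gjahajhkkiehjdfddjhllhedlja' has length L = 27.
Number of overlapping n-grams = L - n + 1
Substituting: 27 - 7 + 1 = 21

21


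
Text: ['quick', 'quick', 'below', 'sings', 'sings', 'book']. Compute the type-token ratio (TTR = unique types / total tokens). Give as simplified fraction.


Tokens: 6
Unique types: ('below', 'book', 'quick', 'sings') = 4
TTR = 4/6
Simplify: divide both by 2 -> 2/3
TTR = 2/3

2/3


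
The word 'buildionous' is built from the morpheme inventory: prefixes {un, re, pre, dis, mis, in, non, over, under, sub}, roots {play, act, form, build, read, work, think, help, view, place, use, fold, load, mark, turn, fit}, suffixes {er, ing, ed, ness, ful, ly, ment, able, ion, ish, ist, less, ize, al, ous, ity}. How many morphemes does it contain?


Segmenting 'buildionous' against the inventory:
  'build' -> root (morpheme 1)
  'ion' -> suffix (morpheme 2)
  'ous' -> suffix (morpheme 3)
Total morphemes: 3

3


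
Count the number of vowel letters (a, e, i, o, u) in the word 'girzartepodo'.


Scanning each character of 'girzartepodo':
  Position 1: 'g' -> consonant (running count: 0)
  Position 2: 'i' -> vowel (running count: 1)
  Position 3: 'r' -> consonant (running count: 1)
  Position 4: 'z' -> consonant (running count: 1)
  Position 5: 'a' -> vowel (running count: 2)
  Position 6: 'r' -> consonant (running count: 2)
  Position 7: 't' -> consonant (running count: 2)
  Position 8: 'e' -> vowel (running count: 3)
  Position 9: 'p' -> consonant (running count: 3)
  Position 10: 'o' -> vowel (running count: 4)
  Position 11: 'd' -> consonant (running count: 4)
  Position 12: 'o' -> vowel (running count: 5)
Total vowels: 5

5


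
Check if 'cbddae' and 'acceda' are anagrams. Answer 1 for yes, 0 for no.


Sort characters of 'cbddae': 'abcdde'
Sort characters of 'acceda': 'aaccde'
Sorted forms differ -> they are NOT anagrams
Result: 0

0


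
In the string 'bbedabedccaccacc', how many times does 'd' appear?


Scanning 'bbedabedccaccacc' for 'd':
  Position 3: 'd' -> MATCH (count: 1)
  Position 7: 'd' -> MATCH (count: 2)
Total occurrences of 'd': 2

2


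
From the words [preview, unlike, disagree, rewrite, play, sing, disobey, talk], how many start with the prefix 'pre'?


Checking each word for prefix 'pre':
  'preview' -> YES, starts with 'pre' (count: 1)
  'unlike' -> no (count: 1)
  'disagree' -> no (count: 1)
  'rewrite' -> no (count: 1)
  'play' -> no (count: 1)
  'sing' -> no (count: 1)
  'disobey' -> no (count: 1)
  'talk' -> no (count: 1)
Total with prefix 'pre': 1

1


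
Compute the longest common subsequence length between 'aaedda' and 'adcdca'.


DP table for LCS of 'aaedda' and 'adcdca':
       a  d  c  d  c  a
    0  0  0  0  0  0  0
  a 0  1  1  1  1  1  1
  a 0  1  1  1  1  1  2
  e 0  1  1  1  1  1  2
  d 0  1  2  2  2  2  2
  d 0  1  2  2  3  3  3
  a 0  1  2  2  3  3  4
LCS: 'adda'
LCS length = 4

4


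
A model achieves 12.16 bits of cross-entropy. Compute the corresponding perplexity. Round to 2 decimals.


Perplexity formula: PP = 2^H
H = 12.16
PP = 2^12.16
Decompose: 2^12.16 = 2^12 * 2^0.16
2^12 = 4096, 2^0.16 ~ 1.1172871
PP ~ 4096 * 1.1172871 = 4576.4079616
Rounded to 2 decimals: 4576.41

4576.41


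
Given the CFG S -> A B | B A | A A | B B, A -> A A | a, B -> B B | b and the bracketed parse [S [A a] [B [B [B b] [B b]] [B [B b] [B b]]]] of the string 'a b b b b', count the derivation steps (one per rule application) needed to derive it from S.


Every bracketed nonterminal node [X ...] in the tree is produced by exactly one rule application.
Reading the tree off as a leftmost derivation:
  Step 1: S  =>  A B   (applied S -> A B)
  Step 2: A B  =>  a B   (applied A -> a)
  Step 3: a B  =>  a B B   (applied B -> B B)
  Step 4: a B B  =>  a B B B   (applied B -> B B)
  Step 5: a B B B  =>  a b B B   (applied B -> b)
  Step 6: a b B B  =>  a b b B   (applied B -> b)
  Step 7: a b b B  =>  a b b B B   (applied B -> B B)
  Step 8: a b b B B  =>  a b b b B   (applied B -> b)
  Step 9: a b b b B  =>  a b b b b   (applied B -> b)
Final yield: a b b b b
Total rewrite steps: 9

9


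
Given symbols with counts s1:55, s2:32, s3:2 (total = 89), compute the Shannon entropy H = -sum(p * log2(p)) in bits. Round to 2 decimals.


Computing entropy H = -sum(p_i * log2(p_i)):
  s1: p = 55/89 = 0.6180, -p*log2(p) = 0.4291
  s2: p = 32/89 = 0.3596, -p*log2(p) = 0.5306
  s3: p = 2/89 = 0.0225, -p*log2(p) = 0.1231
H = sum of terms = 1.0828
Rounded to 2 decimals: 1.08

1.08


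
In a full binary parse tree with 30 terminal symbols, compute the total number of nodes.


Leaf nodes (terminals): 30
Internal nodes = n - 1 = 30 - 1 = 29
Total = leaves + internal = 30 + 29 = 59

59


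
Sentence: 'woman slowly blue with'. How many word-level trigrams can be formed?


Word trigrams from [4] words:
  Trigram 1: (woman slowly blue)
  Trigram 2: (slowly blue with)
Total word trigrams: 4 - 2 = 2

2


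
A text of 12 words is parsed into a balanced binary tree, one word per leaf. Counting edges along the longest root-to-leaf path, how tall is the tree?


In a balanced binary tree with n leaves the deepest leaf is ceil(log2(n)) edges below the root.
log2(12) = 3.5850
ceil(3.5850) = 4
height (edges) = 4

4


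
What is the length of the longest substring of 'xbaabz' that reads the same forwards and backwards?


Scanning 'xbaabz' for palindromic substrings.
Substring at positions 1-4: 'baab'.
Check: reverse('baab') = 'baab' -> palindrome confirmed.
Neighbouring characters ('x' / 'z') break symmetry, so it cannot extend further.
No longer palindromic substring exists; longest length = 4

4


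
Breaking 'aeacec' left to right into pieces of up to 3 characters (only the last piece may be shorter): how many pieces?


'aeacec' has 6 characters.
Chunking with max size 3:
  Chunk 1: 'aea' (positions 0-2)
  Chunk 2: 'cec' (positions 3-5)
Total chunks: ceil(6 / 3) = 2

2


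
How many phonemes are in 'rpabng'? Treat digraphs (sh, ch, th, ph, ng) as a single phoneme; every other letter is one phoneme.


Parsing 'rpabng' greedily, digraphs first:
  'r' -> consonant phoneme (phonemes so far: 1)
  'p' -> consonant phoneme (phonemes so far: 2)
  'a' -> vowel phoneme (phonemes so far: 3)
  'b' -> consonant phoneme (phonemes so far: 4)
  'ng' -> digraph (1 consonant phoneme) (phonemes so far: 5)
Total phonemes: 5

5


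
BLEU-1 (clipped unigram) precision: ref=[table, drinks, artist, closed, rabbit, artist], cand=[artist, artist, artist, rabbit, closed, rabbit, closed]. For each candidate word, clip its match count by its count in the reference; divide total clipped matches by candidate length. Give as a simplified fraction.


Reference word counts: {'artist': 2, 'closed': 1, 'drinks': 1, 'rabbit': 1, 'table': 1}
Checking each candidate word (with clipping):
  'artist' -> in reference (ref count 2, used 1/2) -> match (matches: 1)
  'artist' -> in reference (ref count 2, used 2/2) -> match (matches: 2)
  'artist' -> ref count 2 already used up (2/2) -> clipped, no match (matches: 2)
  'rabbit' -> in reference (ref count 1, used 1/1) -> match (matches: 3)
  'closed' -> in reference (ref count 1, used 1/1) -> match (matches: 4)
  'rabbit' -> ref count 1 already used up (1/1) -> clipped, no match (matches: 4)
  'closed' -> ref count 1 already used up (1/1) -> clipped, no match (matches: 4)
Clipped matches: 4, Candidate length: 7
Precision = 4/7

4/7


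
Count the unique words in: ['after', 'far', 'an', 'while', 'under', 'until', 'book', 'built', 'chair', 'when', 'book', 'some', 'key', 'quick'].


Listing all tokens and tracking unique types:
  Token 1: 'after' -> NEW (unique so far: 1)
  Token 2: 'far' -> NEW (unique so far: 2)
  Token 3: 'an' -> NEW (unique so far: 3)
  Token 4: 'while' -> NEW (unique so far: 4)
  Token 5: 'under' -> NEW (unique so far: 5)
  Token 6: 'until' -> NEW (unique so far: 6)
  Token 7: 'book' -> NEW (unique so far: 7)
  Token 8: 'built' -> NEW (unique so far: 8)
  Token 9: 'chair' -> NEW (unique so far: 9)
  Token 10: 'when' -> NEW (unique so far: 10)
  Token 11: 'book' -> duplicate (unique so far: 10)
  Token 12: 'some' -> NEW (unique so far: 11)
  Token 13: 'key' -> NEW (unique so far: 12)
  Token 14: 'quick' -> NEW (unique so far: 13)
Unique types: ('after', 'an', 'book', 'built', 'chair', 'far', 'key', 'quick', 'some', 'under', 'until', 'when', 'while')
Vocabulary size: 13

13


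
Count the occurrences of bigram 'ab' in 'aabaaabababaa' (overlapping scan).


Scanning 'aabaaabababaa' for bigram 'ab':
  Position 0: 'aa' -> no
  Position 1: 'ab' -> MATCH
  Position 2: 'ba' -> no
  Position 3: 'aa' -> no
  Position 4: 'aa' -> no
  Position 5: 'ab' -> MATCH
  Position 6: 'ba' -> no
  Position 7: 'ab' -> MATCH
  Position 8: 'ba' -> no
  Position 9: 'ab' -> MATCH
  Position 10: 'ba' -> no
  Position 11: 'aa' -> no
Total matches: 4

4


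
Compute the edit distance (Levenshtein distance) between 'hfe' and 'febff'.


Building DP table for s1='hfe' (len 3) and s2='febff' (len 5):
       f  e  b  f  f
    0  1  2  3  4  5
  h 1  1  2  3  4  5
  f 2  1  2  3  3  4
  e 3  2  1  2  3  4
Edit distance = dp[3][5] = 4

4


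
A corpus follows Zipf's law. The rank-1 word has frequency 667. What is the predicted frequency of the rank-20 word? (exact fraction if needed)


Zipf's law: freq(rank) = f1 / rank
f1 = 667, rank = 20
freq = 667 / 20
GCD(667, 20) = 1
Simplified: 667/20

667/20


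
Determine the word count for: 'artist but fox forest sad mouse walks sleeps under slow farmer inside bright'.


Counting words by splitting on spaces:
  Word 1: 'artist'
  Word 2: 'but'
  Word 3: 'fox'
  Word 4: 'forest'
  Word 5: 'sad'
  Word 6: 'mouse'
  Word 7: 'walks'
  Word 8: 'sleeps'
  Word 9: 'under'
  Word 10: 'slow'
  Word 11: 'farmer'
  Word 12: 'inside'
  Word 13: 'bright'
Total words: 13

13


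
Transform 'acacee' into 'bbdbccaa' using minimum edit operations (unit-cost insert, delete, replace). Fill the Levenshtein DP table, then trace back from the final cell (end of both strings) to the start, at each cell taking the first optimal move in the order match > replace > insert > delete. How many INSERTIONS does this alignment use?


Edit distance = 7. Backtracking from cell (6, 8) with preference match > replace > insert > delete,
then listing the resulting alignment 'acacee' -> 'bbdbccaa' left to right:
  Step 1: insert 'b' [insertion #1]
  Step 2: insert 'b' [insertion #2]
  Step 3: replace a->d
  Step 4: replace c->b
  Step 5: replace a->c
  Step 6: keep 'c'
  Step 7: replace e->a
  Step 8: replace e->a
Total insertions: 2

2


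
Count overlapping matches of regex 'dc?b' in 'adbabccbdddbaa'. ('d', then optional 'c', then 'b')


Pattern: dc?b means 'd', then optional 'c', then 'b'.
Scanning 'adbabccbdddbaa' position-by-position:
  Pos 0: window 'adb' -> no
  Pos 1: window 'dba' -> MATCH
  Pos 2: window 'bab' -> no
  Pos 3: window 'abc' -> no
  Pos 4: window 'bcc' -> no
  Pos 5: window 'ccb' -> no
  Pos 6: window 'cbd' -> no
  Pos 7: window 'bdd' -> no
  Pos 8: window 'ddd' -> no
  Pos 9: window 'ddb' -> no
  Pos 10: window 'dba' -> MATCH
  Pos 11: window 'baa' -> no
  Pos 12: window 'aa' -> no
  Pos 13: window 'a' -> no
Total matches: 2

2


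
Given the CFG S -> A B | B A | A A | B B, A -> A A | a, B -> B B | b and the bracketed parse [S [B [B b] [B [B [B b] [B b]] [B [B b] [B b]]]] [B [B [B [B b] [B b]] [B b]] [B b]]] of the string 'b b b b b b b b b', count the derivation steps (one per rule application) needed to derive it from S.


Every bracketed nonterminal node [X ...] in the tree is produced by exactly one rule application.
Reading the tree off as a leftmost derivation:
  Step 1: S  =>  B B   (applied S -> B B)
  Step 2: B B  =>  B B B   (applied B -> B B)
  Step 3: B B B  =>  b B B   (applied B -> b)
  Step 4: b B B  =>  b B B B   (applied B -> B B)
  Step 5: b B B B  =>  b B B B B   (applied B -> B B)
  Step 6: b B B B B  =>  b b B B B   (applied B -> b)
  Step 7: b b B B B  =>  b b b B B   (applied B -> b)
  Step 8: b b b B B  =>  b b b B B B   (applied B -> B B)
  Step 9: b b b B B B  =>  b b b b B B   (applied B -> b)
  Step 10: b b b b B B  =>  b b b b b B   (applied B -> b)
  Step 11: b b b b b B  =>  b b b b b B B   (applied B -> B B)
  Step 12: b b b b b B B  =>  b b b b b B B B   (applied B -> B B)
  Step 13: b b b b b B B B  =>  b b b b b B B B B   (applied B -> B B)
  Step 14: b b b b b B B B B  =>  b b b b b b B B B   (applied B -> b)
  Step 15: b b b b b b B B B  =>  b b b b b b b B B   (applied B -> b)
  Step 16: b b b b b b b B B  =>  b b b b b b b b B   (applied B -> b)
  Step 17: b b b b b b b b B  =>  b b b b b b b b b   (applied B -> b)
Final yield: b b b b b b b b b
Total rewrite steps: 17

17


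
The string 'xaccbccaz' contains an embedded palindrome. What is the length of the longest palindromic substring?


Scanning 'xaccbccaz' for palindromic substrings.
Substring at positions 1-7: 'accbcca'.
Check: reverse('accbcca') = 'accbcca' -> palindrome confirmed.
Neighbouring characters ('x' / 'z') break symmetry, so it cannot extend further.
No longer palindromic substring exists; longest length = 7

7


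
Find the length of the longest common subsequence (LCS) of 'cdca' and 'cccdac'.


DP table for LCS of 'cdca' and 'cccdac':
       c  c  c  d  a  c
    0  0  0  0  0  0  0
  c 0  1  1  1  1  1  1
  d 0  1  1  1  2  2  2
  c 0  1  2  2  2  2  3
  a 0  1  2  2  2  3  3
LCS: 'cdc'
LCS length = 3

3


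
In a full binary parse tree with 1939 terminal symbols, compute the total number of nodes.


Leaf nodes (terminals): 1939
Internal nodes = n - 1 = 1939 - 1 = 1938
Total = leaves + internal = 1939 + 1938 = 3877

3877


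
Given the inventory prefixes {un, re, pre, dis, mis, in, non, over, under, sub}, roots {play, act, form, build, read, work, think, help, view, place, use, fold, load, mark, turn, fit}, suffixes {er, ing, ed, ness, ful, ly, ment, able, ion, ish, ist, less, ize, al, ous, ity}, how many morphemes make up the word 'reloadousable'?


Segmenting 'reloadousable' against the inventory:
  're' -> prefix (morpheme 1)
  'load' -> root (morpheme 2)
  'ous' -> suffix (morpheme 3)
  'able' -> suffix (morpheme 4)
Total morphemes: 4

4


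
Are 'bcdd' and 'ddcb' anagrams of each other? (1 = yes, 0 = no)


Sort characters of 'bcdd': 'bcdd'
Sort characters of 'ddcb': 'bcdd'
Sorted forms match -> they ARE anagrams
Result: 1

1


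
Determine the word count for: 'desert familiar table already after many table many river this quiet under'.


Counting words by splitting on spaces:
  Word 1: 'desert'
  Word 2: 'familiar'
  Word 3: 'table'
  Word 4: 'already'
  Word 5: 'after'
  Word 6: 'many'
  Word 7: 'table'
  Word 8: 'many'
  Word 9: 'river'
  Word 10: 'this'
  Word 11: 'quiet'
  Word 12: 'under'
Total words: 12

12


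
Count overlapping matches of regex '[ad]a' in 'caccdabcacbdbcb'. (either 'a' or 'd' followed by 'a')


Pattern: [ad]a means either 'a' or 'd' followed by 'a'.
Scanning 'caccdabcacbdbcb' position-by-position:
  Pos 0: window 'ca' -> no
  Pos 1: window 'ac' -> no
  Pos 2: window 'cc' -> no
  Pos 3: window 'cd' -> no
  Pos 4: window 'da' -> MATCH
  Pos 5: window 'ab' -> no
  Pos 6: window 'bc' -> no
  Pos 7: window 'ca' -> no
  Pos 8: window 'ac' -> no
  Pos 9: window 'cb' -> no
  Pos 10: window 'bd' -> no
  Pos 11: window 'db' -> no
  Pos 12: window 'bc' -> no
  Pos 13: window 'cb' -> no
  Pos 14: window 'b' -> no
Total matches: 1

1


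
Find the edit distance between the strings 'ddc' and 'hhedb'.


Building DP table for s1='ddc' (len 3) and s2='hhedb' (len 5):
       h  h  e  d  b
    0  1  2  3  4  5
  d 1  1  2  3  3  4
  d 2  2  2  3  3  4
  c 3  3  3  3  4  4
Edit distance = dp[3][5] = 4

4


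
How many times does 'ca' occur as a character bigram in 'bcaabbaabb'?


Scanning 'bcaabbaabb' for bigram 'ca':
  Position 0: 'bc' -> no
  Position 1: 'ca' -> MATCH
  Position 2: 'aa' -> no
  Position 3: 'ab' -> no
  Position 4: 'bb' -> no
  Position 5: 'ba' -> no
  Position 6: 'aa' -> no
  Position 7: 'ab' -> no
  Position 8: 'bb' -> no
Total matches: 1

1


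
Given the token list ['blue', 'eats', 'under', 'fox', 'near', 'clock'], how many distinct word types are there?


Listing all tokens and tracking unique types:
  Token 1: 'blue' -> NEW (unique so far: 1)
  Token 2: 'eats' -> NEW (unique so far: 2)
  Token 3: 'under' -> NEW (unique so far: 3)
  Token 4: 'fox' -> NEW (unique so far: 4)
  Token 5: 'near' -> NEW (unique so far: 5)
  Token 6: 'clock' -> NEW (unique so far: 6)
Unique types: ('blue', 'clock', 'eats', 'fox', 'near', 'under')
Vocabulary size: 6

6


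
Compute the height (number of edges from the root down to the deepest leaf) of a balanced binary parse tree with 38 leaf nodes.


In a balanced binary tree with n leaves the deepest leaf is ceil(log2(n)) edges below the root.
log2(38) = 5.2479
ceil(5.2479) = 6
height (edges) = 6

6


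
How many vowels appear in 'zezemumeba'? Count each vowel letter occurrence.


Scanning each character of 'zezemumeba':
  Position 1: 'z' -> consonant (running count: 0)
  Position 2: 'e' -> vowel (running count: 1)
  Position 3: 'z' -> consonant (running count: 1)
  Position 4: 'e' -> vowel (running count: 2)
  Position 5: 'm' -> consonant (running count: 2)
  Position 6: 'u' -> vowel (running count: 3)
  Position 7: 'm' -> consonant (running count: 3)
  Position 8: 'e' -> vowel (running count: 4)
  Position 9: 'b' -> consonant (running count: 4)
  Position 10: 'a' -> vowel (running count: 5)
Total vowels: 5

5


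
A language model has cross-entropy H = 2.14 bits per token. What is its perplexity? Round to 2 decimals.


Perplexity formula: PP = 2^H
H = 2.14
PP = 2^2.14
Decompose: 2^2.14 = 2^2 * 2^0.14
2^2 = 4, 2^0.14 ~ 1.1019051
PP ~ 4 * 1.1019051 = 4.4076204
Rounded to 2 decimals: 4.41

4.41


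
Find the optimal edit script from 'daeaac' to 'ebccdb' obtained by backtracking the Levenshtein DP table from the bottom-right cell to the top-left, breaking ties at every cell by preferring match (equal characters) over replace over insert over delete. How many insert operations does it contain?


Edit distance = 6. Backtracking from cell (6, 6) with preference match > replace > insert > delete,
then listing the resulting alignment 'daeaac' -> 'ebccdb' left to right:
  Step 1: replace d->e
  Step 2: replace a->b
  Step 3: replace e->c
  Step 4: replace a->c
  Step 5: replace a->d
  Step 6: replace c->b
Total insertions: 0

0


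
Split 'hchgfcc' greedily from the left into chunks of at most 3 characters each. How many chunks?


'hchgfcc' has 7 characters.
Chunking with max size 3:
  Chunk 1: 'hch' (positions 0-2)
  Chunk 2: 'gfc' (positions 3-5)
  Chunk 3: 'c' (positions 6-6)
Total chunks: ceil(7 / 3) = 3

3


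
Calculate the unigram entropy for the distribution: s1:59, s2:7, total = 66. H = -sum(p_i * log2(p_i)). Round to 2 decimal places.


Computing entropy H = -sum(p_i * log2(p_i)):
  s1: p = 59/66 = 0.8939, -p*log2(p) = 0.1446
  s2: p = 7/66 = 0.1061, -p*log2(p) = 0.3433
H = sum of terms = 0.4879
Rounded to 2 decimals: 0.49

0.49


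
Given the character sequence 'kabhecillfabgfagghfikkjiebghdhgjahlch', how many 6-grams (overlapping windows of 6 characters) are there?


String 'kabhecillfabgfagghfikkjiebghdhgjahlch' has length L = 37.
Number of overlapping n-grams = L - n + 1
Substituting: 37 - 6 + 1 = 32

32


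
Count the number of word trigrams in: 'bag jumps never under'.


Word trigrams from [4] words:
  Trigram 1: (bag jumps never)
  Trigram 2: (jumps never under)
Total word trigrams: 4 - 2 = 2

2


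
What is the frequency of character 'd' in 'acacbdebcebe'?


Scanning 'acacbdebcebe' for 'd':
  Position 5: 'd' -> MATCH (count: 1)
Total occurrences of 'd': 1

1


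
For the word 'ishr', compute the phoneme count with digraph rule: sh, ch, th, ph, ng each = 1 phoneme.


Parsing 'ishr' greedily, digraphs first:
  'i' -> vowel phoneme (phonemes so far: 1)
  'sh' -> digraph (1 consonant phoneme) (phonemes so far: 2)
  'r' -> consonant phoneme (phonemes so far: 3)
Total phonemes: 3

3


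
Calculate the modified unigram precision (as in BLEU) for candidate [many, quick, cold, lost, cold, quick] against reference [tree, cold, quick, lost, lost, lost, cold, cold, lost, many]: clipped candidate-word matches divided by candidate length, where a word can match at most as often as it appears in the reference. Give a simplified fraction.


Reference word counts: {'cold': 3, 'lost': 4, 'many': 1, 'quick': 1, 'tree': 1}
Checking each candidate word (with clipping):
  'many' -> in reference (ref count 1, used 1/1) -> match (matches: 1)
  'quick' -> in reference (ref count 1, used 1/1) -> match (matches: 2)
  'cold' -> in reference (ref count 3, used 1/3) -> match (matches: 3)
  'lost' -> in reference (ref count 4, used 1/4) -> match (matches: 4)
  'cold' -> in reference (ref count 3, used 2/3) -> match (matches: 5)
  'quick' -> ref count 1 already used up (1/1) -> clipped, no match (matches: 5)
Clipped matches: 5, Candidate length: 6
Precision = 5/6

5/6


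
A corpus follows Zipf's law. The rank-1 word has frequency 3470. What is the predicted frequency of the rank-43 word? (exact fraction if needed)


Zipf's law: freq(rank) = f1 / rank
f1 = 3470, rank = 43
freq = 3470 / 43
GCD(3470, 43) = 1
Simplified: 3470/43

3470/43


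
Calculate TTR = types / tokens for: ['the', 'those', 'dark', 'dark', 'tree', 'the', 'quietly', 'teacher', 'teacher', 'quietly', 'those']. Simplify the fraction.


Tokens: 11
Unique types: ('dark', 'quietly', 'teacher', 'the', 'those', 'tree') = 6
TTR = 6/11
Already in lowest terms.

6/11


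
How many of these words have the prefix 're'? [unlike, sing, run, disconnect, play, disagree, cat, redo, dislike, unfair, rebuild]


Checking each word for prefix 're':
  'unlike' -> no (count: 0)
  'sing' -> no (count: 0)
  'run' -> no (count: 0)
  'disconnect' -> no (count: 0)
  'play' -> no (count: 0)
  'disagree' -> no (count: 0)
  'cat' -> no (count: 0)
  'redo' -> YES, starts with 're' (count: 1)
  'dislike' -> no (count: 1)
  'unfair' -> no (count: 1)
  'rebuild' -> YES, starts with 're' (count: 2)
Total with prefix 're': 2

2


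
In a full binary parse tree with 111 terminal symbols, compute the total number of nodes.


Leaf nodes (terminals): 111
Internal nodes = n - 1 = 111 - 1 = 110
Total = leaves + internal = 111 + 110 = 221

221


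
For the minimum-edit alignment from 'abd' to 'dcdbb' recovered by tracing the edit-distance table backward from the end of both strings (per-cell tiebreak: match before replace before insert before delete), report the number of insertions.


Edit distance = 4. Backtracking from cell (3, 5) with preference match > replace > insert > delete,
then listing the resulting alignment 'abd' -> 'dcdbb' left to right:
  Step 1: insert 'd' [insertion #1]
  Step 2: insert 'c' [insertion #2]
  Step 3: replace a->d
  Step 4: keep 'b'
  Step 5: replace d->b
Total insertions: 2

2


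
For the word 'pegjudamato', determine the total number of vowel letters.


Scanning each character of 'pegjudamato':
  Position 1: 'p' -> consonant (running count: 0)
  Position 2: 'e' -> vowel (running count: 1)
  Position 3: 'g' -> consonant (running count: 1)
  Position 4: 'j' -> consonant (running count: 1)
  Position 5: 'u' -> vowel (running count: 2)
  Position 6: 'd' -> consonant (running count: 2)
  Position 7: 'a' -> vowel (running count: 3)
  Position 8: 'm' -> consonant (running count: 3)
  Position 9: 'a' -> vowel (running count: 4)
  Position 10: 't' -> consonant (running count: 4)
  Position 11: 'o' -> vowel (running count: 5)
Total vowels: 5

5


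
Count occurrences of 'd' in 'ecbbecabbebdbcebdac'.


Scanning 'ecbbecabbebdbcebdac' for 'd':
  Position 11: 'd' -> MATCH (count: 1)
  Position 16: 'd' -> MATCH (count: 2)
Total occurrences of 'd': 2

2


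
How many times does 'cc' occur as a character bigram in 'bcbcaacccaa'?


Scanning 'bcbcaacccaa' for bigram 'cc':
  Position 0: 'bc' -> no
  Position 1: 'cb' -> no
  Position 2: 'bc' -> no
  Position 3: 'ca' -> no
  Position 4: 'aa' -> no
  Position 5: 'ac' -> no
  Position 6: 'cc' -> MATCH
  Position 7: 'cc' -> MATCH
  Position 8: 'ca' -> no
  Position 9: 'aa' -> no
Total matches: 2

2


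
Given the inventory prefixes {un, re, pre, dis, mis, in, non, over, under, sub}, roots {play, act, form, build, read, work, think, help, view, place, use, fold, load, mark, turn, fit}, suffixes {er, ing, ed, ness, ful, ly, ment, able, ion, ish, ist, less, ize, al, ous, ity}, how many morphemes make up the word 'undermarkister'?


Segmenting 'undermarkister' against the inventory:
  'under' -> prefix (morpheme 1)
  'mark' -> root (morpheme 2)
  'ist' -> suffix (morpheme 3)
  'er' -> suffix (morpheme 4)
Total morphemes: 4

4


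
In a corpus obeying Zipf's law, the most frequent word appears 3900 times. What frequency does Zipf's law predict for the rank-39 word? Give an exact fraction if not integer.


Zipf's law: freq(rank) = f1 / rank
f1 = 3900, rank = 39
freq = 3900 / 39
= 100

100


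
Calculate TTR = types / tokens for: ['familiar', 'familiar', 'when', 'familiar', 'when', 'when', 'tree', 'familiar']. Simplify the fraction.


Tokens: 8
Unique types: ('familiar', 'tree', 'when') = 3
TTR = 3/8
Already in lowest terms.

3/8


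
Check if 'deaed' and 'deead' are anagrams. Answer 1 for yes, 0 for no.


Sort characters of 'deaed': 'addee'
Sort characters of 'deead': 'addee'
Sorted forms match -> they ARE anagrams
Result: 1

1


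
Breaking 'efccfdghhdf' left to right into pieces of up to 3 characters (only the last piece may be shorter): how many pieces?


'efccfdghhdf' has 11 characters.
Chunking with max size 3:
  Chunk 1: 'efc' (positions 0-2)
  Chunk 2: 'cfd' (positions 3-5)
  Chunk 3: 'ghh' (positions 6-8)
  Chunk 4: 'df' (positions 9-10)
Total chunks: ceil(11 / 3) = 4

4


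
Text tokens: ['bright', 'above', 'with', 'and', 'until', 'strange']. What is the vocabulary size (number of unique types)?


Listing all tokens and tracking unique types:
  Token 1: 'bright' -> NEW (unique so far: 1)
  Token 2: 'above' -> NEW (unique so far: 2)
  Token 3: 'with' -> NEW (unique so far: 3)
  Token 4: 'and' -> NEW (unique so far: 4)
  Token 5: 'until' -> NEW (unique so far: 5)
  Token 6: 'strange' -> NEW (unique so far: 6)
Unique types: ('above', 'and', 'bright', 'strange', 'until', 'with')
Vocabulary size: 6

6


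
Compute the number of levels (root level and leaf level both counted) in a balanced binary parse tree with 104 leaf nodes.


In a balanced binary tree with n leaves the deepest leaf is ceil(log2(n)) edges below the root,
so counting node levels inclusive of root and leaves gives ceil(log2(n)) + 1 levels.
log2(104) = 6.7004
ceil(6.7004) = 7
levels = 7 + 1 = 8

8


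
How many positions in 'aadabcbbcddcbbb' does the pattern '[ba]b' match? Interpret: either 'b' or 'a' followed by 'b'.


Pattern: [ba]b means either 'b' or 'a' followed by 'b'.
Scanning 'aadabcbbcddcbbb' position-by-position:
  Pos 0: window 'aa' -> no
  Pos 1: window 'ad' -> no
  Pos 2: window 'da' -> no
  Pos 3: window 'ab' -> MATCH
  Pos 4: window 'bc' -> no
  Pos 5: window 'cb' -> no
  Pos 6: window 'bb' -> MATCH
  Pos 7: window 'bc' -> no
  Pos 8: window 'cd' -> no
  Pos 9: window 'dd' -> no
  Pos 10: window 'dc' -> no
  Pos 11: window 'cb' -> no
  Pos 12: window 'bb' -> MATCH
  Pos 13: window 'bb' -> MATCH
  Pos 14: window 'b' -> no
Total matches: 4

4


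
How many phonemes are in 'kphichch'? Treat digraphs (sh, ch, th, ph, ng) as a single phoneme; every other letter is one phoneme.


Parsing 'kphichch' greedily, digraphs first:
  'k' -> consonant phoneme (phonemes so far: 1)
  'ph' -> digraph (1 consonant phoneme) (phonemes so far: 2)
  'i' -> vowel phoneme (phonemes so far: 3)
  'ch' -> digraph (1 consonant phoneme) (phonemes so far: 4)
  'ch' -> digraph (1 consonant phoneme) (phonemes so far: 5)
Total phonemes: 5

5


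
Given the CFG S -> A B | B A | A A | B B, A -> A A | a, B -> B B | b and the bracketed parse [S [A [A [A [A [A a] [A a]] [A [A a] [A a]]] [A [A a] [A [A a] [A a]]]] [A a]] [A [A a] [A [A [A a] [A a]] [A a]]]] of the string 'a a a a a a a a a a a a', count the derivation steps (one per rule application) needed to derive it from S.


Every bracketed nonterminal node [X ...] in the tree is produced by exactly one rule application.
Reading the tree off as a leftmost derivation:
  Step 1: S  =>  A A   (applied S -> A A)
  Step 2: A A  =>  A A A   (applied A -> A A)
  Step 3: A A A  =>  A A A A   (applied A -> A A)
  Step 4: A A A A  =>  A A A A A   (applied A -> A A)
  Step 5: A A A A A  =>  A A A A A A   (applied A -> A A)
  Step 6: A A A A A A  =>  a A A A A A   (applied A -> a)
  Step 7: a A A A A A  =>  a a A A A A   (applied A -> a)
  Step 8: a a A A A A  =>  a a A A A A A   (applied A -> A A)
  Step 9: a a A A A A A  =>  a a a A A A A   (applied A -> a)
  Step 10: a a a A A A A  =>  a a a a A A A   (applied A -> a)
  Step 11: a a a a A A A  =>  a a a a A A A A   (applied A -> A A)
  Step 12: a a a a A A A A  =>  a a a a a A A A   (applied A -> a)
  Step 13: a a a a a A A A  =>  a a a a a A A A A   (applied A -> A A)
  Step 14: a a a a a A A A A  =>  a a a a a a A A A   (applied A -> a)
  Step 15: a a a a a a A A A  =>  a a a a a a a A A   (applied A -> a)
  Step 16: a a a a a a a A A  =>  a a a a a a a a A   (applied A -> a)
  Step 17: a a a a a a a a A  =>  a a a a a a a a A A   (applied A -> A A)
  Step 18: a a a a a a a a A A  =>  a a a a a a a a a A   (applied A -> a)
  Step 19: a a a a a a a a a A  =>  a a a a a a a a a A A   (applied A -> A A)
  Step 20: a a a a a a a a a A A  =>  a a a a a a a a a A A A   (applied A -> A A)
  Step 21: a a a a a a a a a A A A  =>  a a a a a a a a a a A A   (applied A -> a)
  Step 22: a a a a a a a a a a A A  =>  a a a a a a a a a a a A   (applied A -> a)
  Step 23: a a a a a a a a a a a A  =>  a a a a a a a a a a a a   (applied A -> a)
Final yield: a a a a a a a a a a a a
Total rewrite steps: 23

23
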